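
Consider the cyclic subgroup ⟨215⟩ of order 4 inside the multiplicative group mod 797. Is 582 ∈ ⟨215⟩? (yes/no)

yes

⟨215⟩ has order 4; its elements mod 797 are {1, 215, 582, 796}.
582 is in this set.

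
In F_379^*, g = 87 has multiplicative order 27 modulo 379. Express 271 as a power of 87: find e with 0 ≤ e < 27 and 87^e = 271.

16

Successive powers of 87 modulo 379:
  87^0=1  87^1=87  87^2=368  87^3=180  87^4=121  87^5=294
  87^6=185  87^7=177  87^8=239  87^9=327  87^10=24  87^11=193
  87^12=115  87^13=151  87^14=251  87^15=234  87^16=271
So 87^16 ≡ 271 (mod 379), giving e = 16.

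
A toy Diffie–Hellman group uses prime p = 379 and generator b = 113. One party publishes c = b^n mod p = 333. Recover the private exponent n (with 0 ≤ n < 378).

286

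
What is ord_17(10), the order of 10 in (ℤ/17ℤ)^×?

16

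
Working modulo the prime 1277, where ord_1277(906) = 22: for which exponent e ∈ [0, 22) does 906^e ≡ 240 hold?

7

Successive powers of 906 modulo 1277:
  906^0=1  906^1=906  906^2=1002  906^3=1142  906^4=282  906^5=92
  906^6=347  906^7=240
So 906^7 ≡ 240 (mod 1277), giving e = 7.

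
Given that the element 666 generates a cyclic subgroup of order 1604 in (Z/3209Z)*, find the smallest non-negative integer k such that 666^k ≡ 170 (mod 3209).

898

Baby-step giant-step with m = ceil(sqrt(1604)) = 41.
Baby table (666^j mod 3209 for j=0..40):
  0:1  1:666  2:714  3:592  4:2774  5:2309  6:683  7:2409
  8:3103  9:2  10:1332  11:1428  12:1184  13:2339  14:1409  15:1366
  16:1609  17:2997  18:4  19:2664  20:2856  21:2368  22:1469  23:2818
  24:2732  25:9  26:2785  27:8  28:2119  29:2503  30:1527  31:2938
  32:2427  33:2255  34:18  35:2361  36:16  37:1029  38:1797  39:3054
  40:2667
Giant step factor: 666^(-41) ≡ 2694 (mod 3209).
Scan 170·2694^i mod 3209 for i = 0, 1, …:
  i=0: 170   i=1: 2302   i=2: 1800   i=3: 401
  i=4: 2070   i=5: 2547   i=6: 776   i=7: 1485
  i=8: 2176   i=9: 2510     …   i=20: 1562
  i=21: 1029
Match at i=21, j=37: k = 21·41 + 37 = 898.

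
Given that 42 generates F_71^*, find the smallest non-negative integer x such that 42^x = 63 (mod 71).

Baby-step giant-step with m = ceil(sqrt(70)) = 9.
Baby table (42^j mod 71 for j=0..8):
  0:1  1:42  2:60  3:35  4:50  5:41  6:18  7:46
  8:15
Giant step factor: 42^(-9) ≡ 63 (mod 71).
Scan 63·63^i mod 71 for i = 0, 1, …:
  i=0: 63   i=1: 64   i=2: 56   i=3: 49
  i=4: 34   i=5: 12   i=6: 46
Match at i=6, j=7: x = 6·9 + 7 = 61.

61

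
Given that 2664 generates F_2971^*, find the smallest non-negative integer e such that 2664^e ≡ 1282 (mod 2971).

Baby-step giant-step with m = ceil(sqrt(2970)) = 55.
Baby table (2664^j mod 2971 for j=0..54):
  0:1  1:2664  2:2148  3:126  4:2912  5:287  6:1021  7:1479
  8:510  9:893  10:2152  11:1869  12:2591  13:791  14:785  15:2627
  16:1623  17:867  18:1221  19:2470  20:2286  21:2325  22:2236  23:2820
  24:1792  25:2462  26:1771  27:2967  28:1228  29:321  30:2467  31:236
  32:1823  33:1858  34:26  35:931  36:2370  37:305  38:1437  39:1520
  40:2778  41:2802  42:1376  43:2421  44:2474  45:1058  46:2004  47:2740
  48:2584  49:2940  50:604  51:1745  52:2036  53:1829  54:16
Giant step factor: 2664^(-55) ≡ 2247 (mod 2971).
Scan 1282·2247^i mod 2971 for i = 0, 1, …:
  i=0: 1282   i=1: 1755   i=2: 968   i=3: 324
  i=4: 133   i=5: 1751   i=6: 893
Match at i=6, j=9: e = 6·55 + 9 = 339.

339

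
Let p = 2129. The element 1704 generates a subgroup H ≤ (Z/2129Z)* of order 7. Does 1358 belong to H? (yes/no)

no

⟨1704⟩ has order 7; its elements mod 2129 are {1, 634, 933, 1598, 1704, 1789, 1857}.
1358 is not in this set.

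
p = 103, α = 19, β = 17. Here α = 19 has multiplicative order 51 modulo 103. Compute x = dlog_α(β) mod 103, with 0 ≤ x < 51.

Successive powers of 19 modulo 103:
  19^0=1  19^1=19  19^2=52  19^3=61  19^4=26  19^5=82
  19^6=13  19^7=41  19^8=58  19^9=72  19^10=29  19^11=36
  19^12=66  19^13=18  19^14=33  19^15=9  19^16=68  19^17=56
  19^18=34  19^19=28  19^20=17
So 19^20 ≡ 17 (mod 103), giving x = 20.

20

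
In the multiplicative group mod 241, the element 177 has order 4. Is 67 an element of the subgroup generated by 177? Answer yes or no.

no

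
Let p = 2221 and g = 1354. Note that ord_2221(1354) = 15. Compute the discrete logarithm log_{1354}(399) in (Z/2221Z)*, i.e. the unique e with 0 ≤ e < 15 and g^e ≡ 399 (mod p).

4

Successive powers of 1354 modulo 2221:
  1354^0=1  1354^1=1354  1354^2=991  1354^3=330  1354^4=399
So 1354^4 ≡ 399 (mod 2221), giving e = 4.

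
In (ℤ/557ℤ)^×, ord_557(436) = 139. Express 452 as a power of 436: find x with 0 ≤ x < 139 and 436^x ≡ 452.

12

Successive powers of 436 modulo 557:
  436^0=1  436^1=436  436^2=159  436^3=256  436^4=216  436^5=43
  436^6=367  436^7=153  436^8=425  436^9=376  436^10=178  436^11=185
  436^12=452
So 436^12 ≡ 452 (mod 557), giving x = 12.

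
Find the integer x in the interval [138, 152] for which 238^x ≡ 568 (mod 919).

138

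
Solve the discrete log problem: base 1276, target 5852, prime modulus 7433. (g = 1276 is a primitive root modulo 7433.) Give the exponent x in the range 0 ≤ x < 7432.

6302

Baby-step giant-step with m = ceil(sqrt(7432)) = 87.
Baby table (1276^j mod 7433 for j=0..86):
  0:1  1:1276  2:349  3:6777  4:2873  5:1479  6:6655  7:3294
  8:3499  9:4924  10:2139  11:1453  12:3211  13:1653  14:5689  15:4556
  16:850  17:6815  18:6763  19:7308  20:4026  21:973  22:237  23:5092
  24:950  25:621  26:4498  27:1172  28:1439  29:213  30:4200  31:7
  32:1499  33:2443  34:2841  35:5245  36:2920  37:1987  38:759  39:2194
  40:4736  41:107  42:2738  43:178  44:4138  45:2658  46:2160  47:5950
  48:3107  49:2743  50:6558  51:5883  52:6811  53:1659  54:5912  55:6650
  56:4347  57:1754  58:771  59:2640  60:1491  61:7101  62:49  63:3060
  64:2235  65:5021  66:6983  67:5574  68:6476  69:5313  70:492  71:3420
  72:749  73:4300  74:1246  75:6667  76:3740  77:254  78:4485  79:6883
  80:4335  81:1308  82:4016  83:3079  84:4180  85:4219  86:1952
Giant step factor: 1276^(-87) ≡ 1493 (mod 7433).
Scan 5852·1493^i mod 7433 for i = 0, 1, …:
  i=0: 5852   i=1: 3261   i=2: 58   i=3: 4831
  i=4: 2673   i=5: 6701   i=6: 7208   i=7: 5993
  i=8: 5650   i=9: 6428     …   i=71: 1280
  i=72: 759
Match at i=72, j=38: x = 72·87 + 38 = 6302.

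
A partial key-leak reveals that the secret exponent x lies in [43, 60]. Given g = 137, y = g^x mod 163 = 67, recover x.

55

Compute 137^43 mod 163 = 44, then multiply by 137 repeatedly:
  137^43=44  137^44=160  137^45=78  137^46=91  137^47=79
  137^48=65  137^49=103  137^50=93  137^51=27  137^52=113
  137^53=159  137^54=104  137^55=67
Found 67 at exponent 55.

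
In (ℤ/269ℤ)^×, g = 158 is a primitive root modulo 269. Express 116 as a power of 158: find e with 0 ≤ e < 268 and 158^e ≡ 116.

179

Baby-step giant-step with m = ceil(sqrt(268)) = 17.
Baby table (158^j mod 269 for j=0..16):
  0:1  1:158  2:216  3:234  4:119  5:241  6:149  7:139
  8:173  9:165  10:246  11:132  12:143  13:267  14:222  15:106
  16:70
Giant step factor: 158^(-17) ≡ 243 (mod 269).
Scan 116·243^i mod 269 for i = 0, 1, …:
  i=0: 116   i=1: 212   i=2: 137   i=3: 204
  i=4: 76   i=5: 176   i=6: 266   i=7: 78
  i=8: 124   i=9: 4   i=10: 165
Match at i=10, j=9: e = 10·17 + 9 = 179.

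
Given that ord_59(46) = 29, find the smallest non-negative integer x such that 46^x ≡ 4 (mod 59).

Successive powers of 46 modulo 59:
  46^0=1  46^1=46  46^2=51  46^3=45  46^4=5  46^5=53
  46^6=19  46^7=48  46^8=25  46^9=29  46^10=36  46^11=4
So 46^11 ≡ 4 (mod 59), giving x = 11.

11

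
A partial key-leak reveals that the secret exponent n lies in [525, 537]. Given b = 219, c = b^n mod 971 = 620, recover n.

527

Compute 219^525 mod 971 = 510, then multiply by 219 repeatedly:
  219^525=510  219^526=25  219^527=620
Found 620 at exponent 527.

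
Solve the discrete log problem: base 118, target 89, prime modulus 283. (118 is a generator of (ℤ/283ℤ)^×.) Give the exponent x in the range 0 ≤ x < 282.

Baby-step giant-step with m = ceil(sqrt(282)) = 17.
Baby table (118^j mod 283 for j=0..16):
  0:1  1:118  2:57  3:217  4:136  5:200  6:111  7:80
  8:101  9:32  10:97  11:126  12:152  13:107  14:174  15:156
  16:13
Giant step factor: 118^(-17) ≡ 88 (mod 283).
Scan 89·88^i mod 283 for i = 0, 1, …:
  i=0: 89   i=1: 191   i=2: 111
Match at i=2, j=6: x = 2·17 + 6 = 40.

40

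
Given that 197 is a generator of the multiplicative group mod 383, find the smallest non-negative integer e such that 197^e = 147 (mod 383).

Successive powers of 197 modulo 383:
  197^0=1  197^1=197  197^2=126  197^3=310  197^4=173  197^5=377
  197^6=350  197^7=10  197^8=55  197^9=111  197^10=36  197^11=198
  197^12=323  197^13=53  197^14=100  197^15=167  197^16=344  197^17=360
  197^18=65  197^19=166  197^20=147
So 197^20 ≡ 147 (mod 383), giving e = 20.

20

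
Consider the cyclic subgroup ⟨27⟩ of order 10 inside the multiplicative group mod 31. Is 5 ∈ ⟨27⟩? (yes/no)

5 ∈ ⟨27⟩ iff 5^10 ≡ 1 (mod 31), since |⟨27⟩| = 10.
5^10 mod 31 = 5.
Since 5 ≠ 1, 5 does not lie in the subgroup.

no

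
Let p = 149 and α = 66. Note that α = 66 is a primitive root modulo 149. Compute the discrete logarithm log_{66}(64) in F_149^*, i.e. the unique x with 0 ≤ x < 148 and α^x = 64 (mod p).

130

Baby-step giant-step with m = ceil(sqrt(148)) = 13.
Baby table (66^j mod 149 for j=0..12):
  0:1  1:66  2:35  3:75  4:33  5:92  6:112  7:91
  8:46  9:56  10:120  11:23  12:28
Giant step factor: 66^(-13) ≡ 77 (mod 149).
Scan 64·77^i mod 149 for i = 0, 1, …:
  i=0: 64   i=1: 11   i=2: 102   i=3: 106
  i=4: 116   i=5: 141   i=6: 129   i=7: 99
  i=8: 24   i=9: 60   i=10: 1
Match at i=10, j=0: x = 10·13 + 0 = 130.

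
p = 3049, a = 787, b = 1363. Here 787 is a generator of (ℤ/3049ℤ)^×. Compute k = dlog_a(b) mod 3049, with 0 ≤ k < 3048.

521

Baby-step giant-step with m = ceil(sqrt(3048)) = 56.
Baby table (787^j mod 3049 for j=0..55):
  0:1  1:787  2:422  3:2822  4:1242  5:1774  6:2745  7:1623
  8:2819  9:1930  10:508  11:377  12:946  13:546  14:2842  15:1737
  16:1067  17:1254  18:2071  19:1711  20:1948  21:2478  22:1875  23:2958
  24:1559  25:1235  26:2363  27:2840  28:163  29:223  30:1708  31:2636
  32:1212  33:2556  34:2281  35:2335  36:2147  37:543  38:481  39:471
  40:1748  41:577  42:2847  43:2623  44:128  45:119  46:2183  47:1434
  48:428  49:1446  50:725  51:412  52:1050  53:71  54:995  55:2521
Giant step factor: 787^(-56) ≡ 507 (mod 3049).
Scan 1363·507^i mod 3049 for i = 0, 1, …:
  i=0: 1363   i=1: 1967   i=2: 246   i=3: 2762
  i=4: 843   i=5: 541   i=6: 2926   i=7: 1668
  i=8: 1103   i=9: 1254
Match at i=9, j=17: k = 9·56 + 17 = 521.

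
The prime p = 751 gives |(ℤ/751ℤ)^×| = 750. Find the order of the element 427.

The order of 427 must divide p − 1 = 750 = 2 · 3 · 5^3.
Divisors: 1, 2, 3, 5, 6, 10, 15, 25, 30, 50, 75, 125, 150, 250, 375, 750.
Check each in increasing order: 427^1 ≡ 427;  427^2 ≡ 587;  427^3 ≡ 566;  427^5 ≡ 300;  427^6 ≡ 430;  427^10 ≡ 631;  427^15 ≡ 48;  427^25 ≡ 248;  427^30 ≡ 51;  427^50 ≡ 673;  427^75 ≡ 182;  427^125 ≡ 73;  427^150 ≡ 80;  427^250 ≡ 72;  427^375 ≡ 750;  427^750 ≡ 1.
Smallest exponent giving 1 is 750.

750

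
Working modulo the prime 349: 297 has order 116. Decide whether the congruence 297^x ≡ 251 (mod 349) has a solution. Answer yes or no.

yes

251 ∈ ⟨297⟩ iff 251^116 ≡ 1 (mod 349), since |⟨297⟩| = 116.
251^116 mod 349 = 1.
Since 1 = 1, 251 lies in the subgroup.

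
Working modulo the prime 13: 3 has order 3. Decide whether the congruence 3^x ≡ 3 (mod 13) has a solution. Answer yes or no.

yes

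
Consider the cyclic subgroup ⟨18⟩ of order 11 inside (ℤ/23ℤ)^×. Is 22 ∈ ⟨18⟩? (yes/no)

no

⟨18⟩ has order 11; its elements mod 23 are {1, 2, 3, 4, 6, 8, 9, 12, 13, 16, 18}.
22 is not in this set.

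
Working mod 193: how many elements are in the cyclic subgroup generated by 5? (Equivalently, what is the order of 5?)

The order of 5 must divide p − 1 = 192 = 2^6 · 3.
Divisors: 1, 2, 3, 4, 6, 8, 12, 16, 24, 32, 48, 64, 96, 192.
Check each in increasing order: 5^1 ≡ 5;  5^2 ≡ 25;  5^3 ≡ 125;  5^4 ≡ 46;  5^6 ≡ 185;  5^8 ≡ 186;  5^12 ≡ 64;  5^16 ≡ 49;  5^24 ≡ 43;  5^32 ≡ 85;  5^48 ≡ 112;  5^64 ≡ 84;  5^96 ≡ 192;  5^192 ≡ 1.
Smallest exponent giving 1 is 192.

192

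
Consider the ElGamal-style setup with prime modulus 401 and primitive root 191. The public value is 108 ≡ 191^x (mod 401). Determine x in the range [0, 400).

215

Baby-step giant-step with m = ceil(sqrt(400)) = 20.
Baby table (191^j mod 401 for j=0..19):
  0:1  1:191  2:391  3:95  4:100  5:253  6:203  7:277
  8:376  9:37  10:250  11:31  12:307  13:91  14:138  15:293
  16:224  17:278  18:166  19:27
Giant step factor: 191^(-20) ≡ 179 (mod 401).
Scan 108·179^i mod 401 for i = 0, 1, …:
  i=0: 108   i=1: 84   i=2: 199   i=3: 333
  i=4: 259   i=5: 246   i=6: 325   i=7: 30
  i=8: 157   i=9: 33   i=10: 293
Match at i=10, j=15: x = 10·20 + 15 = 215.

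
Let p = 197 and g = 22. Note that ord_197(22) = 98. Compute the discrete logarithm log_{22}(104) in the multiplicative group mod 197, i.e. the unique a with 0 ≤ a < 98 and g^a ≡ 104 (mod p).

Baby-step giant-step with m = ceil(sqrt(98)) = 10.
Baby table (22^j mod 197 for j=0..9):
  0:1  1:22  2:90  3:10  4:23  5:112  6:100  7:33
  8:135  9:15
Giant step factor: 22^(-10) ≡ 40 (mod 197).
Scan 104·40^i mod 197 for i = 0, 1, …:
  i=0: 104   i=1: 23
Match at i=1, j=4: a = 1·10 + 4 = 14.

14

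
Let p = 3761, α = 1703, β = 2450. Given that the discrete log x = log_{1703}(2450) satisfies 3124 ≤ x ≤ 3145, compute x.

3144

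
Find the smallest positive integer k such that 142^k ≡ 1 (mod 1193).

The order of 142 must divide p − 1 = 1192 = 2^3 · 149.
Divisors: 1, 2, 4, 8, 149, 298, 596, 1192.
Check each in increasing order: 142^1 ≡ 142;  142^2 ≡ 1076;  142^4 ≡ 566;  142^8 ≡ 632;  142^149 ≡ 1.
Smallest exponent giving 1 is 149.

149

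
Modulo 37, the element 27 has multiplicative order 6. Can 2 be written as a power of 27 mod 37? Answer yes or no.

2 ∈ ⟨27⟩ iff 2^6 ≡ 1 (mod 37), since |⟨27⟩| = 6.
2^6 mod 37 = 27.
Since 27 ≠ 1, 2 does not lie in the subgroup.

no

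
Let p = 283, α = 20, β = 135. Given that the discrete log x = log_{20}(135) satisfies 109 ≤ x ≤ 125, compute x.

112

Compute 20^109 mod 283 = 147, then multiply by 20 repeatedly:
  20^109=147  20^110=110  20^111=219  20^112=135
Found 135 at exponent 112.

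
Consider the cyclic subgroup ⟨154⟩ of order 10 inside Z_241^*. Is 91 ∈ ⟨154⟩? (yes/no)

yes

⟨154⟩ has order 10; its elements mod 241 are {1, 36, 87, 91, 98, 143, 150, 154, 205, 240}.
91 is in this set.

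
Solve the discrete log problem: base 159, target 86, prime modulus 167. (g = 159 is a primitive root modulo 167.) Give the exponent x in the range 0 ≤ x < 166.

147

Baby-step giant-step with m = ceil(sqrt(166)) = 13.
Baby table (159^j mod 167 for j=0..12):
  0:1  1:159  2:64  3:156  4:88  5:131  6:121  7:34
  8:62  9:5  10:127  11:153  12:112
Giant step factor: 159^(-13) ≡ 52 (mod 167).
Scan 86·52^i mod 167 for i = 0, 1, …:
  i=0: 86   i=1: 130   i=2: 80   i=3: 152
  i=4: 55   i=5: 21   i=6: 90   i=7: 4
  i=8: 41   i=9: 128   i=10: 143   i=11: 88
Match at i=11, j=4: x = 11·13 + 4 = 147.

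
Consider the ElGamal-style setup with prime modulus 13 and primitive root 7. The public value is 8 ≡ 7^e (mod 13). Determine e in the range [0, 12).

9

Successive powers of 7 modulo 13:
  7^0=1  7^1=7  7^2=10  7^3=5  7^4=9  7^5=11
  7^6=12  7^7=6  7^8=3  7^9=8
So 7^9 ≡ 8 (mod 13), giving e = 9.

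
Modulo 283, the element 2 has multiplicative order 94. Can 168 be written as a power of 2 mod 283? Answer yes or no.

168 ∈ ⟨2⟩ iff 168^94 ≡ 1 (mod 283), since |⟨2⟩| = 94.
168^94 mod 283 = 1.
Since 1 = 1, 168 lies in the subgroup.

yes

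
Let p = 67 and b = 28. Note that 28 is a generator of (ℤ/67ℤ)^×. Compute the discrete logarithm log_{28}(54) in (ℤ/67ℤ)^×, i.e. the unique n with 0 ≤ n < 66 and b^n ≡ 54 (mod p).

10

Successive powers of 28 modulo 67:
  28^0=1  28^1=28  28^2=47  28^3=43  28^4=65  28^5=11
  28^6=40  28^7=48  28^8=4  28^9=45  28^10=54
So 28^10 ≡ 54 (mod 67), giving n = 10.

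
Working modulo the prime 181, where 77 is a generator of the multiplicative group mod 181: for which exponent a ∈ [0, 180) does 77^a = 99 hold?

42

Baby-step giant-step with m = ceil(sqrt(180)) = 14.
Baby table (77^j mod 181 for j=0..13):
  0:1  1:77  2:137  3:51  4:126  5:109  6:67  7:91
  8:129  9:159  10:116  11:63  12:145  13:124
Giant step factor: 77^(-14) ≡ 4 (mod 181).
Scan 99·4^i mod 181 for i = 0, 1, …:
  i=0: 99   i=1: 34   i=2: 136   i=3: 1
Match at i=3, j=0: a = 3·14 + 0 = 42.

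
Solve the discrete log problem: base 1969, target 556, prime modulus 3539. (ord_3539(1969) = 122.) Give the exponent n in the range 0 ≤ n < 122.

33

Baby-step giant-step with m = ceil(sqrt(122)) = 12.
Baby table (1969^j mod 3539 for j=0..11):
  0:1  1:1969  2:1756  3:3500  4:1067  5:2296  6:1521  7:855
  8:2470  9:844  10:2045  11:2762
Giant step factor: 1969^(-12) ≡ 2788 (mod 3539).
Scan 556·2788^i mod 3539 for i = 0, 1, …:
  i=0: 556   i=1: 46   i=2: 844
Match at i=2, j=9: n = 2·12 + 9 = 33.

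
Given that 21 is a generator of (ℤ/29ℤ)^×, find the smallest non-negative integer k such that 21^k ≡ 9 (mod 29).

Successive powers of 21 modulo 29:
  21^0=1  21^1=21  21^2=6  21^3=10  21^4=7  21^5=2
  21^6=13  21^7=12  21^8=20  21^9=14  21^10=4  21^11=26
  21^12=24  21^13=11  21^14=28  21^15=8  21^16=23  21^17=19
  21^18=22  21^19=27  21^20=16  21^21=17  21^22=9
So 21^22 ≡ 9 (mod 29), giving k = 22.

22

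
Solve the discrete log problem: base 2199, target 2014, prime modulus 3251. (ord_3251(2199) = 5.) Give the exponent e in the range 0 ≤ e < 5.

Successive powers of 2199 modulo 3251:
  2199^0=1  2199^1=2199  2199^2=1364  2199^3=2014
So 2199^3 ≡ 2014 (mod 3251), giving e = 3.

3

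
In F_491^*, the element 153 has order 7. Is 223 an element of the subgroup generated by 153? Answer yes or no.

223 ∈ ⟨153⟩ iff 223^7 ≡ 1 (mod 491), since |⟨153⟩| = 7.
223^7 mod 491 = 1.
Since 1 = 1, 223 lies in the subgroup.

yes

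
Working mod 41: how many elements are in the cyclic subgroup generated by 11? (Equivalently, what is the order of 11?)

40

The order of 11 must divide p − 1 = 40 = 2^3 · 5.
Divisors: 1, 2, 4, 5, 8, 10, 20, 40.
Check each in increasing order: 11^1 ≡ 11;  11^2 ≡ 39;  11^4 ≡ 4;  11^5 ≡ 3;  11^8 ≡ 16;  11^10 ≡ 9;  11^20 ≡ 40;  11^40 ≡ 1.
Smallest exponent giving 1 is 40.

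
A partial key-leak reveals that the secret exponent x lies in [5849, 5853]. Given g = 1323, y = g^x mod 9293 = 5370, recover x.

5852

Compute 1323^5849 mod 9293 = 8787, then multiply by 1323 repeatedly:
  1323^5849=8787  1323^5850=8951  1323^5851=2891  1323^5852=5370
Found 5370 at exponent 5852.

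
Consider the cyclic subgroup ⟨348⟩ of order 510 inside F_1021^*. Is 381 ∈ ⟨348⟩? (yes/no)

no

381 ∈ ⟨348⟩ iff 381^510 ≡ 1 (mod 1021), since |⟨348⟩| = 510.
381^510 mod 1021 = 1020.
Since 1020 ≠ 1, 381 does not lie in the subgroup.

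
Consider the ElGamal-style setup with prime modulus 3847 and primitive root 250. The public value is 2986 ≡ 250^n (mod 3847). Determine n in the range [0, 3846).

2344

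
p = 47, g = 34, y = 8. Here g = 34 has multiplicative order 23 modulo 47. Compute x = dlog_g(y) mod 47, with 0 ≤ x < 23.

Successive powers of 34 modulo 47:
  34^0=1  34^1=34  34^2=28  34^3=12  34^4=32  34^5=7
  34^6=3  34^7=8
So 34^7 ≡ 8 (mod 47), giving x = 7.

7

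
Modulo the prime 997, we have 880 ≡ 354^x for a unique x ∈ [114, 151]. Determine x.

118

Compute 354^114 mod 997 = 889, then multiply by 354 repeatedly:
  354^114=889  354^115=651  354^116=147  354^117=194  354^118=880
Found 880 at exponent 118.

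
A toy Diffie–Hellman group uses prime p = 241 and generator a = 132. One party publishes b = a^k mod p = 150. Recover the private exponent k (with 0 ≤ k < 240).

Baby-step giant-step with m = ceil(sqrt(240)) = 16.
Baby table (132^j mod 241 for j=0..15):
  0:1  1:132  2:72  3:105  4:123  5:89  6:180  7:142
  8:187  9:102  10:209  11:114  12:106  13:14  14:161  15:44
Giant step factor: 132^(-16) ≡ 231 (mod 241).
Scan 150·231^i mod 241 for i = 0, 1, …:
  i=0: 150   i=1: 187
Match at i=1, j=8: k = 1·16 + 8 = 24.

24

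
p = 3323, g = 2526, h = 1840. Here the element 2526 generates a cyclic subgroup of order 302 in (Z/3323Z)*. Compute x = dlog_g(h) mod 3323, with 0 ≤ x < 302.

Baby-step giant-step with m = ceil(sqrt(302)) = 18.
Baby table (2526^j mod 3323 for j=0..17):
  0:1  1:2526  2:516  3:800  4:416  5:748  6:1984  7:500
  8:260  9:2129  10:1240  11:1974  12:1824  13:1746  14:775  15:403
  16:1140  17:1922
Giant step factor: 2526^(-18) ≡ 1204 (mod 3323).
Scan 1840·1204^i mod 3323 for i = 0, 1, …:
  i=0: 1840   i=1: 2242   i=2: 1092   i=3: 2183
  i=4: 3162   i=5: 2213   i=6: 2729   i=7: 2592
  i=8: 471   i=9: 2174   i=10: 2295   i=11: 1767
  i=12: 748
Match at i=12, j=5: x = 12·18 + 5 = 221.

221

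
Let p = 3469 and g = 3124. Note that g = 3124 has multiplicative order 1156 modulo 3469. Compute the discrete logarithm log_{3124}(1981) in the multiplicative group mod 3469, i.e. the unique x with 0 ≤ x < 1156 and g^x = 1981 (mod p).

Baby-step giant-step with m = ceil(sqrt(1156)) = 34.
Baby table (3124^j mod 3469 for j=0..33):
  0:1  1:3124  2:1079  3:2397  4:2126  5:1958  6:945  7:61
  8:3238  9:3377  10:519  11:1333  12:1492  13:2141  14:252  15:3254
  16:1326  17:438  18:1526  19:818  20:2248  21:1496  22:761  23:1099
  24:2435  25:2892  26:1332  27:1837  28:1062  29:1324  30:1128  31:2837
  32:2962  33:1465
Giant step factor: 3124^(-34) ≡ 1045 (mod 3469).
Scan 1981·1045^i mod 3469 for i = 0, 1, …:
  i=0: 1981   i=1: 2621   i=2: 1904   i=3: 1943
  i=4: 1070   i=5: 1132   i=6: 11   i=7: 1088
  i=8: 2597   i=9: 1107     …   i=19: 1565
  i=20: 1526
Match at i=20, j=18: x = 20·34 + 18 = 698.

698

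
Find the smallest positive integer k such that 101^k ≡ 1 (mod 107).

53

The order of 101 must divide p − 1 = 106 = 2 · 53.
Divisors: 1, 2, 53, 106.
Check each in increasing order: 101^1 ≡ 101;  101^2 ≡ 36;  101^53 ≡ 1.
Smallest exponent giving 1 is 53.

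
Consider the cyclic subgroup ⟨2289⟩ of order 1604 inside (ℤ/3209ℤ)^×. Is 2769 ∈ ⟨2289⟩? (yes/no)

2769 ∈ ⟨2289⟩ iff 2769^1604 ≡ 1 (mod 3209), since |⟨2289⟩| = 1604.
2769^1604 mod 3209 = 3208.
Since 3208 ≠ 1, 2769 does not lie in the subgroup.

no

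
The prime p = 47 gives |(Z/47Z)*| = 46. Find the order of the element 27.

23

The order of 27 must divide p − 1 = 46 = 2 · 23.
Divisors: 1, 2, 23, 46.
Check each in increasing order: 27^1 ≡ 27;  27^2 ≡ 24;  27^23 ≡ 1.
Smallest exponent giving 1 is 23.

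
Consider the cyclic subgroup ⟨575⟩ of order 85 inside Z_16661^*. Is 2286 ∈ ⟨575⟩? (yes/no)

no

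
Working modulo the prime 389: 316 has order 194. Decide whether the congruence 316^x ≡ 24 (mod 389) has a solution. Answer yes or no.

24 ∈ ⟨316⟩ iff 24^194 ≡ 1 (mod 389), since |⟨316⟩| = 194.
24^194 mod 389 = 1.
Since 1 = 1, 24 lies in the subgroup.

yes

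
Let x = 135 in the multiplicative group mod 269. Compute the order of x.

268

The order of 135 must divide p − 1 = 268 = 2^2 · 67.
Divisors: 1, 2, 4, 67, 134, 268.
Check each in increasing order: 135^1 ≡ 135;  135^2 ≡ 202;  135^4 ≡ 185;  135^67 ≡ 82;  135^134 ≡ 268;  135^268 ≡ 1.
Smallest exponent giving 1 is 268.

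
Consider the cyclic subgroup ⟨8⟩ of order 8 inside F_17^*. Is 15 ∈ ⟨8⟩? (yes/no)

⟨8⟩ has order 8; its elements mod 17 are {1, 2, 4, 8, 9, 13, 15, 16}.
15 is in this set.

yes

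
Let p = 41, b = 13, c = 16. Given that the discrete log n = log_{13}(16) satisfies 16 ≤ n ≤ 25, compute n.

24

Compute 13^16 mod 41 = 18, then multiply by 13 repeatedly:
  13^16=18  13^17=29  13^18=8  13^19=22  13^20=40
  13^21=28  13^22=36  13^23=17  13^24=16
Found 16 at exponent 24.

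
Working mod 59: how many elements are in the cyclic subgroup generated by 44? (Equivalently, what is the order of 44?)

The order of 44 must divide p − 1 = 58 = 2 · 29.
Divisors: 1, 2, 29, 58.
Check each in increasing order: 44^1 ≡ 44;  44^2 ≡ 48;  44^29 ≡ 58;  44^58 ≡ 1.
Smallest exponent giving 1 is 58.

58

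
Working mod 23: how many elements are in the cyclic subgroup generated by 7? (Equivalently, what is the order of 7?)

The order of 7 must divide p − 1 = 22 = 2 · 11.
Divisors: 1, 2, 11, 22.
Check each in increasing order: 7^1 ≡ 7;  7^2 ≡ 3;  7^11 ≡ 22;  7^22 ≡ 1.
Smallest exponent giving 1 is 22.

22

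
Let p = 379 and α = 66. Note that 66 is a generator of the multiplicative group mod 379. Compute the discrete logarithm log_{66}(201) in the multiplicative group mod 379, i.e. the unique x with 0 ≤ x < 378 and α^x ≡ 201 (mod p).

377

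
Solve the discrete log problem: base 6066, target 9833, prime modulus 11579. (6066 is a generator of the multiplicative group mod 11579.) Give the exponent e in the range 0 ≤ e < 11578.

Baby-step giant-step with m = ceil(sqrt(11578)) = 108.
Baby table (6066^j mod 11579 for j=0..107):
  0:1  1:6066  2:9873  3:3030  4:4107  5:6633  6:10332  7:8364
  8:8425  9:7923  10:8068  11:7634  12:3423  13:2771  14:7757  15:8485
  16:1355  17:9919  18:4170  19:6684  20:7065  21:2411  22:849  23:8958
  24:10560  25:1932  26:1564  27:4023  28:6565  29:3109  30:8582  31:10807
  32:6543  33:8605  34:11377  35:2042  36:8821  37:1627  38:4074  39:3298
  40:8735  41:1006  42:263  43:9035  44:2903  45:9518  46:3294  47:7629
  48:7830  49:11301  50:4186  51:11108  52:2927  53:4575  54:8666  55:10875
  56:2187  57:8387  58:8995  59:3422  60:8284  61:9463  62:5455  63:8827
  64:3286  65:5417  66:9899  67:10219  68:6067  69:4360  70:1324  71:7137
  72:10740  73:5386  74:7117  75:5210  76:4769  77:4412  78:4123  79:11057
  80:6194  81:10528  82:4663  83:9840  84:11274  85:2510  86:10854  87:2170
  88:9476  89:3260  90:9807  91:7939  92:913  93:3496  94:5587  95:10588
  96:9674  97:112  98:7810  99:5771  100:3569  101:8403  102:1840  103:10863
  104:10448  105:5701  106:7372  107:454
Giant step factor: 6066^(-108) ≡ 2879 (mod 11579).
Scan 9833·2879^i mod 11579 for i = 0, 1, …:
  i=0: 9833   i=1: 10131   i=2: 11227   i=3: 5544
  i=4: 5314   i=5: 3147   i=6: 5435   i=7: 4136
  i=8: 4332   i=9: 1245     …   i=17: 9445
  i=18: 4663
Match at i=18, j=82: e = 18·108 + 82 = 2026.

2026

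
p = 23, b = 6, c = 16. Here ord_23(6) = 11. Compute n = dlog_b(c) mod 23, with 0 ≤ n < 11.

9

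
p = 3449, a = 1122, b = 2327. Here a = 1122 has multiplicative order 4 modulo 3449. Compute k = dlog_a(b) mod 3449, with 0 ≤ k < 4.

3

Successive powers of 1122 modulo 3449:
  1122^0=1  1122^1=1122  1122^2=3448  1122^3=2327
So 1122^3 ≡ 2327 (mod 3449), giving k = 3.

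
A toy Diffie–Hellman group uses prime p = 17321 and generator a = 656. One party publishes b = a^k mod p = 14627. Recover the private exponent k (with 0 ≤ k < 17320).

4864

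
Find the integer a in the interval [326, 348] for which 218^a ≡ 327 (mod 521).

344

Compute 218^326 mod 521 = 419, then multiply by 218 repeatedly:
  218^326=419  218^327=167  218^328=457  218^329=115  218^330=62
  218^331=491  218^332=233  218^333=257  218^334=279  218^335=386
  218^336=267  218^337=375  218^338=474  218^339=174  218^340=420
  218^341=385  218^342=49  218^343=262  218^344=327
Found 327 at exponent 344.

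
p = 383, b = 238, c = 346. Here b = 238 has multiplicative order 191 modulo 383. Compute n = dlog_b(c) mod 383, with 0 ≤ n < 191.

37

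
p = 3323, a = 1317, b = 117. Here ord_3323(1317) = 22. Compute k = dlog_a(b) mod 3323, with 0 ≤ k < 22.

Successive powers of 1317 modulo 3323:
  1317^0=1  1317^1=1317  1317^2=3206  1317^3=2092  1317^4=397  1317^5=1138
  1317^6=73  1317^7=3097  1317^8=1428  1317^9=3181  1317^10=2397  1317^11=3322
  1317^12=2006  1317^13=117
So 1317^13 ≡ 117 (mod 3323), giving k = 13.

13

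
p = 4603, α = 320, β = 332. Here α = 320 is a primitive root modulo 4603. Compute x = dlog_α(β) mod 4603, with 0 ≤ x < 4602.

1571

Baby-step giant-step with m = ceil(sqrt(4602)) = 68.
Baby table (320^j mod 4603 for j=0..67):
  0:1  1:320  2:1134  3:3846  4:1719  5:2323  6:2277  7:1366
  8:4438  9:2436  10:1613  11:624  12:1751  13:3357  14:1741  15:157
  16:4210  17:3124  18:829  19:2909  20:1074  21:3058  22:2724  23:1713
  24:403  25:76  26:1305  27:3330  28:2307  29:1760  30:1634  31:2741
  32:2550  33:1269  34:1016  35:2910  36:1394  37:4192  38:1967  39:3432
  40:2726  41:2353  42:2671  43:3165  44:140  45:3373  46:2258  47:4492
  48:1304  49:3010  50:1173  51:2517  52:4518  53:418  54:273  55:4506
  56:1181  57:474  58:4384  59:3568  60:216  61:75  62:985  63:2196
  64:3064  65:41  66:3914  67:464
Giant step factor: 320^(-68) ≡ 1419 (mod 4603).
Scan 332·1419^i mod 4603 for i = 0, 1, …:
  i=0: 332   i=1: 1602   i=2: 3959   i=3: 2161
  i=4: 861   i=5: 1964   i=6: 2101   i=7: 3178
  i=8: 3245   i=9: 1655     …   i=22: 1691
  i=23: 1366
Match at i=23, j=7: x = 23·68 + 7 = 1571.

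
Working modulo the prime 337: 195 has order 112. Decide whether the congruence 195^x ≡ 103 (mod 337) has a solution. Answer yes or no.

yes

103 ∈ ⟨195⟩ iff 103^112 ≡ 1 (mod 337), since |⟨195⟩| = 112.
103^112 mod 337 = 1.
Since 1 = 1, 103 lies in the subgroup.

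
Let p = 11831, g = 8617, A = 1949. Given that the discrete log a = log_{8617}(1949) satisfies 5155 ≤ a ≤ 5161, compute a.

Compute 8617^5155 mod 11831 = 5451, then multiply by 8617 repeatedly:
  8617^5155=5451  8617^5156=2197  8617^5157=1949
Found 1949 at exponent 5157.

5157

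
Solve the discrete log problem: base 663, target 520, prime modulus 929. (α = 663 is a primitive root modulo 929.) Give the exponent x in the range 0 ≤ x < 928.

521

Baby-step giant-step with m = ceil(sqrt(928)) = 31.
Baby table (663^j mod 929 for j=0..30):
  0:1  1:663  2:152  3:444  4:808  5:600  6:188  7:158
  8:706  9:791  10:477  11:391  12:42  13:905  14:810  15:68
  16:492  17:117  18:464  19:133  20:853  21:707  22:525  23:629
  24:835  25:850  26:576  27:69  28:226  29:269  30:908
Giant step factor: 663^(-31) ≡ 542 (mod 929).
Scan 520·542^i mod 929 for i = 0, 1, …:
  i=0: 520   i=1: 353   i=2: 881   i=3: 925
  i=4: 619   i=5: 129   i=6: 243   i=7: 717
  i=8: 292   i=9: 334     …   i=15: 910
  i=16: 850
Match at i=16, j=25: x = 16·31 + 25 = 521.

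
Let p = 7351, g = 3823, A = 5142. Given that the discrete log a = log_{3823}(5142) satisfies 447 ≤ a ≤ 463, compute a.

Compute 3823^447 mod 7351 = 5142, then multiply by 3823 repeatedly:
  3823^447=5142
Found 5142 at exponent 447.

447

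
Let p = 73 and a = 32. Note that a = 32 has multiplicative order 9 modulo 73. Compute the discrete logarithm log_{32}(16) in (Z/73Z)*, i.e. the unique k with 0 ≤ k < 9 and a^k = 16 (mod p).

8

Successive powers of 32 modulo 73:
  32^0=1  32^1=32  32^2=2  32^3=64  32^4=4  32^5=55
  32^6=8  32^7=37  32^8=16
So 32^8 ≡ 16 (mod 73), giving k = 8.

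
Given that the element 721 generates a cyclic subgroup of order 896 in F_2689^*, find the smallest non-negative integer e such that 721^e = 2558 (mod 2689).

Successive powers of 721 modulo 2689:
  721^0=1  721^1=721  721^2=864  721^3=1785  721^4=1643  721^5=1443
  721^6=2449  721^7=1745  721^8=2382  721^9=1840  721^10=963  721^11=561
  721^12=1131  721^13=684  721^14=1077  721^15=2085  721^16=134  721^17=2499
  721^18=149  721^19=2558
So 721^19 ≡ 2558 (mod 2689), giving e = 19.

19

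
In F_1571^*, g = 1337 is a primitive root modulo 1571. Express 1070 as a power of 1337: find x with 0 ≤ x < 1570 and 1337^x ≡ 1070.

1547

Baby-step giant-step with m = ceil(sqrt(1570)) = 40.
Baby table (1337^j mod 1571 for j=0..39):
  0:1  1:1337  2:1342  3:172  4:598  5:1458  6:1306  7:741
  8:987  9:1550  10:201  11:96  12:1101  13:10  14:802  15:852
  16:149  17:1267  18:441  19:492  20:1126  21:444  22:1361  23:439
  24:960  25:13  26:100  27:165  28:665  29:1490  30:102  31:1268
  32:207  33:263  34:1298  35:1042  36:1248  37:174  38:130  39:1000
Giant step factor: 1337^(-40) ≡ 875 (mod 1571).
Scan 1070·875^i mod 1571 for i = 0, 1, …:
  i=0: 1070   i=1: 1505   i=2: 377   i=3: 1536
  i=4: 795   i=5: 1243   i=6: 493   i=7: 921
  i=8: 1523   i=9: 417     …   i=37: 467
  i=38: 165
Match at i=38, j=27: x = 38·40 + 27 = 1547.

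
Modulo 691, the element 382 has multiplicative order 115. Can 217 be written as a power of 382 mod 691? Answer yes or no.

217 ∈ ⟨382⟩ iff 217^115 ≡ 1 (mod 691), since |⟨382⟩| = 115.
217^115 mod 691 = 254.
Since 254 ≠ 1, 217 does not lie in the subgroup.

no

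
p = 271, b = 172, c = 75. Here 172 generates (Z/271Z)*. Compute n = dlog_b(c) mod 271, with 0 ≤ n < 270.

Baby-step giant-step with m = ceil(sqrt(270)) = 17.
Baby table (172^j mod 271 for j=0..16):
  0:1  1:172  2:45  3:152  4:128  5:65  6:69  7:215
  8:124  9:190  10:160  11:149  12:154  13:201  14:155  15:102
  16:200
Giant step factor: 172^(-17) ≡ 255 (mod 271).
Scan 75·255^i mod 271 for i = 0, 1, …:
  i=0: 75   i=1: 155
Match at i=1, j=14: n = 1·17 + 14 = 31.

31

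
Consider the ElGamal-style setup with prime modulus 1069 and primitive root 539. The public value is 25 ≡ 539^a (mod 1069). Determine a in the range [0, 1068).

Baby-step giant-step with m = ceil(sqrt(1068)) = 33.
Baby table (539^j mod 1069 for j=0..32):
  0:1  1:539  2:822  3:492  4:76  5:342  6:470  7:1046
  8:431  9:336  10:443  11:390  12:686  13:949  14:529  15:777
  16:824  17:501  18:651  19:257  20:622  21:661  22:302  23:290
  24:236  25:1062  26:503  27:660  28:832  29:537  30:813  31:986
  32:161
Giant step factor: 539^(-33) ≡ 512 (mod 1069).
Scan 25·512^i mod 1069 for i = 0, 1, …:
  i=0: 25   i=1: 1041   i=2: 630   i=3: 791
  i=4: 910   i=5: 905   i=6: 483   i=7: 357
  i=8: 1054   i=9: 872     …   i=29: 788
  i=30: 443
Match at i=30, j=10: a = 30·33 + 10 = 1000.

1000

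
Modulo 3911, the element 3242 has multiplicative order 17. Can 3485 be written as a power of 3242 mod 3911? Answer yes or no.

⟨3242⟩ has order 17; its elements mod 3911 are {1, 29, 154, 250, 451, 555, 841, 923, 1346, 1707, 1865, 2571, 2967, 3242, 3301, 3339, 3835}.
3485 is not in this set.

no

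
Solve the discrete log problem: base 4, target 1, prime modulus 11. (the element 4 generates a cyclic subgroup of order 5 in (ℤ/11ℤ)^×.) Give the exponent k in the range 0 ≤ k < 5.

0

Successive powers of 4 modulo 11:
  4^0=1
So 4^0 ≡ 1 (mod 11), giving k = 0.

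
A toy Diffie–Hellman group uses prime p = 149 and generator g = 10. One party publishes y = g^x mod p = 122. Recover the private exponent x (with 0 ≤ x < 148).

Baby-step giant-step with m = ceil(sqrt(148)) = 13.
Baby table (10^j mod 149 for j=0..12):
  0:1  1:10  2:100  3:106  4:17  5:21  6:61  7:14
  8:140  9:59  10:143  11:89  12:145
Giant step factor: 10^(-13) ≡ 108 (mod 149).
Scan 122·108^i mod 149 for i = 0, 1, …:
  i=0: 122   i=1: 64   i=2: 58   i=3: 6
  i=4: 52   i=5: 103   i=6: 98   i=7: 5
  i=8: 93   i=9: 61
Match at i=9, j=6: x = 9·13 + 6 = 123.

123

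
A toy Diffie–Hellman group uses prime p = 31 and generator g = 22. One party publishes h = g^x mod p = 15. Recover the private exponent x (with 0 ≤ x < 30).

3

Successive powers of 22 modulo 31:
  22^0=1  22^1=22  22^2=19  22^3=15
So 22^3 ≡ 15 (mod 31), giving x = 3.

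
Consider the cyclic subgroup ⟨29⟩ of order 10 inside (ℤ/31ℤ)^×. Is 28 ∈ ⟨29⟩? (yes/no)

no

⟨29⟩ has order 10; its elements mod 31 are {1, 2, 4, 8, 15, 16, 23, 27, 29, 30}.
28 is not in this set.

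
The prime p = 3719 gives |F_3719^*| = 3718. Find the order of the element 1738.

3718

The order of 1738 must divide p − 1 = 3718 = 2 · 11 · 13^2.
Divisors: 1, 2, 11, 13, 22, 26, 143, 169, 286, 338, 1859, 3718.
Check each in increasing order: 1738^1 ≡ 1738;  1738^2 ≡ 816;  1738^11 ≡ 3082;  1738^13 ≡ 868;  1738^22 ≡ 398;  1738^26 ≡ 2186;  1738^143 ≡ 2778;  1738^169 ≡ 3300;  1738^286 ≡ 359;  1738^338 ≡ 768;  1738^1859 ≡ 3718;  1738^3718 ≡ 1.
Smallest exponent giving 1 is 3718.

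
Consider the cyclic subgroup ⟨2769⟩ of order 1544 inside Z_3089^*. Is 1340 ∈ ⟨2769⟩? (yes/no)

1340 ∈ ⟨2769⟩ iff 1340^1544 ≡ 1 (mod 3089), since |⟨2769⟩| = 1544.
1340^1544 mod 3089 = 3088.
Since 3088 ≠ 1, 1340 does not lie in the subgroup.

no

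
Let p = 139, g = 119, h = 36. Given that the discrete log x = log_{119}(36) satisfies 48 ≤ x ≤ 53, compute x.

48

Compute 119^48 mod 139 = 36, then multiply by 119 repeatedly:
  119^48=36
Found 36 at exponent 48.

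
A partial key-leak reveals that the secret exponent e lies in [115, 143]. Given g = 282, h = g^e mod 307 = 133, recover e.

142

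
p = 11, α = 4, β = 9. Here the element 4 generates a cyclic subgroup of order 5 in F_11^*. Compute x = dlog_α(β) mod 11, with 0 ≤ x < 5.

Successive powers of 4 modulo 11:
  4^0=1  4^1=4  4^2=5  4^3=9
So 4^3 ≡ 9 (mod 11), giving x = 3.

3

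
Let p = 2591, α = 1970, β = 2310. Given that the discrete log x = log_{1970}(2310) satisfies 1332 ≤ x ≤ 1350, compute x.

1339

Compute 1970^1332 mod 2591 = 1040, then multiply by 1970 repeatedly:
  1970^1332=1040  1970^1333=1910  1970^1334=568  1970^1335=2239  1970^1336=948
  1970^1337=2040  1970^1338=159  1970^1339=2310
Found 2310 at exponent 1339.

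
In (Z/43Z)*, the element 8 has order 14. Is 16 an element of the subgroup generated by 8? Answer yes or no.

yes

16 ∈ ⟨8⟩ iff 16^14 ≡ 1 (mod 43), since |⟨8⟩| = 14.
16^14 mod 43 = 1.
Since 1 = 1, 16 lies in the subgroup.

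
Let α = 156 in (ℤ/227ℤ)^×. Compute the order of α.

The order of 156 must divide p − 1 = 226 = 2 · 113.
Divisors: 1, 2, 113, 226.
Check each in increasing order: 156^1 ≡ 156;  156^2 ≡ 47;  156^113 ≡ 226;  156^226 ≡ 1.
Smallest exponent giving 1 is 226.

226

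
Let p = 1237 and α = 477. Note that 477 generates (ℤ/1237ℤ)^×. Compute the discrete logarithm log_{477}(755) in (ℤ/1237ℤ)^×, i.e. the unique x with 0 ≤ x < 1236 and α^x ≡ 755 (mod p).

Baby-step giant-step with m = ceil(sqrt(1236)) = 36.
Baby table (477^j mod 1237 for j=0..35):
  0:1  1:477  2:1158  3:664  4:56  5:735  6:524  7:74
  8:662  9:339  10:893  11:433  12:1199  13:429  14:528  15:745
  16:346  17:521  18:1117  19:899  20:821  21:725  22:702  23:864
  24:207  25:1016  26:965  27:141  28:459  29:1231  30:849  31:474
  32:964  33:901  34:538  35:567
Giant step factor: 477^(-36) ≡ 638 (mod 1237).
Scan 755·638^i mod 1237 for i = 0, 1, …:
  i=0: 755   i=1: 497   i=2: 414   i=3: 651
  i=4: 943   i=5: 452   i=6: 155   i=7: 1167
  i=8: 1109   i=9: 1215     …   i=26: 395
  i=27: 899
Match at i=27, j=19: x = 27·36 + 19 = 991.

991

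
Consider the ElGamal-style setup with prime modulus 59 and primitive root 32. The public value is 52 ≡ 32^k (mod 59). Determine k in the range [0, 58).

Successive powers of 32 modulo 59:
  32^0=1  32^1=32  32^2=21  32^3=23  32^4=28  32^5=11
  32^6=57  32^7=54  32^8=17  32^9=13  32^10=3  32^11=37
  32^12=4  32^13=10  32^14=25  32^15=33  32^16=53  32^17=44
  32^18=51  32^19=39  32^20=9  32^21=52
So 32^21 ≡ 52 (mod 59), giving k = 21.

21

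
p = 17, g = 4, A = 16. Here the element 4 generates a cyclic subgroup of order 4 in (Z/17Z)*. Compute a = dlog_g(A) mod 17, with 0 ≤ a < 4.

Successive powers of 4 modulo 17:
  4^0=1  4^1=4  4^2=16
So 4^2 ≡ 16 (mod 17), giving a = 2.

2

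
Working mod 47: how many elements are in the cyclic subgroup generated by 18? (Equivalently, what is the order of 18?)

23

The order of 18 must divide p − 1 = 46 = 2 · 23.
Divisors: 1, 2, 23, 46.
Check each in increasing order: 18^1 ≡ 18;  18^2 ≡ 42;  18^23 ≡ 1.
Smallest exponent giving 1 is 23.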